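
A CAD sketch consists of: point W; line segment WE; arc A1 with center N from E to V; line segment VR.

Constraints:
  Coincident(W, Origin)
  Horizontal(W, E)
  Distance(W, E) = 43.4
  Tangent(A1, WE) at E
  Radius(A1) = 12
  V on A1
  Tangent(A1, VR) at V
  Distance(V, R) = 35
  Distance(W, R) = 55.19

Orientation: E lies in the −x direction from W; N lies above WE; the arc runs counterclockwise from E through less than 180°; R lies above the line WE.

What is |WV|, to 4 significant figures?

33.44

W is at the origin; WE is horizontal with |WE| = 43.4 and E on the −x side, so E = (-43.40, 0.000). Tangency of A1 to WE means the radius NE is perpendicular to WE, so N = E + (0, 12) = (-43.40, 12.00). Since NV ⟂ VR (tangency), |NR| = √(12.0² + 35.0²) = 37.00 regardless of where V sits on A1. So R lies on both circle(W, 55.19) and circle(N, 37.00); the above-WE intersection is R = (-29.84, 46.43). V is the foot of the tangent from R: V = (-31.41, 11.46).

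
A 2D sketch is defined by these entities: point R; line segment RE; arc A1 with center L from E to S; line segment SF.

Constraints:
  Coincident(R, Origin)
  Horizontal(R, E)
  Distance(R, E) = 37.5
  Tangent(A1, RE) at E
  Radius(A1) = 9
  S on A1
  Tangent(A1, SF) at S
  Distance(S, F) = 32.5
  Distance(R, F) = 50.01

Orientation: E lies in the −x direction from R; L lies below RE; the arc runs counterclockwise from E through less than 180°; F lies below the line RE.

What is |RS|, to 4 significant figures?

47.20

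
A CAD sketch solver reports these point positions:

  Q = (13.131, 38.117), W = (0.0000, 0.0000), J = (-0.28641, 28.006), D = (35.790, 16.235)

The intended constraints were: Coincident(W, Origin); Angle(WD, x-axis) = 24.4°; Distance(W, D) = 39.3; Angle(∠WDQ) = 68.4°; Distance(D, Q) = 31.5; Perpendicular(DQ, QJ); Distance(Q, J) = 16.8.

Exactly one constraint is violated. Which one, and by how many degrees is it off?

Perpendicular(DQ, QJ) — off by 9.00°.

W = (0.00, 0.00) ✓; WD at 24.40° ✓; |WD| = 39.30 ✓; ∠WDQ = 68.40° ✓; |DQ| = 31.50 ✓; ∠(DQ, QJ) = 81.00° ✗; |QJ| = 16.80 ✓.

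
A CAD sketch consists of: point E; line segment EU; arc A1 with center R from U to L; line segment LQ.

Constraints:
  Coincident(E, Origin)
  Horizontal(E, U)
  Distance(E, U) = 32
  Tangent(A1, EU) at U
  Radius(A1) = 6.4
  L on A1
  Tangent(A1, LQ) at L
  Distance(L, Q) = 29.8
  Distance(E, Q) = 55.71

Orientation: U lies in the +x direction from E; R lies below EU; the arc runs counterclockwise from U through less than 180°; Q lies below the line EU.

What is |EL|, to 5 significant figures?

28.564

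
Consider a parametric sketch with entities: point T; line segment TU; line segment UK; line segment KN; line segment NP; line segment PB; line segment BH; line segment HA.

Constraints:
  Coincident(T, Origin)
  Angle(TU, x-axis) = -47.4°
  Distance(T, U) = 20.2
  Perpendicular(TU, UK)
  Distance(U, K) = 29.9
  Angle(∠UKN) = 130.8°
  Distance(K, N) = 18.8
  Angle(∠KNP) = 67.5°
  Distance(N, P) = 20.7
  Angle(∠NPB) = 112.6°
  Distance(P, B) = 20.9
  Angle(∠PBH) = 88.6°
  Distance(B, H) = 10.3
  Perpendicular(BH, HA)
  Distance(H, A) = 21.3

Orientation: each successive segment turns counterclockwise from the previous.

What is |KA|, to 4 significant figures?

14.82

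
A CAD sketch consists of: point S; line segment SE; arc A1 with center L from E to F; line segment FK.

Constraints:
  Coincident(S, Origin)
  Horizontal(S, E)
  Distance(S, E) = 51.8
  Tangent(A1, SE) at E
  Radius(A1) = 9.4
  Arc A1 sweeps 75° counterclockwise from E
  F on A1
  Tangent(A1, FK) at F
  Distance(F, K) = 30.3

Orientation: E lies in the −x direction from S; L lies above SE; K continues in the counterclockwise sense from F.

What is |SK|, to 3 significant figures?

50.3

S is at the origin; S and E share the same y with |SE| = 51.8 and E on the −x side, so E = (-51.8, 0.00). Tangency of A1 to SE means the radius LE is perpendicular to SE, so L = E + (0, 9.4) = (-51.8, 9.40). On A1, E sits at bearing -90° from L; a 75° counterclockwise sweep puts F at bearing -15°, so F = L + 9.4·(cos -15°, sin -15°) = (-42.7, 6.97). A1 meets FK tangentially, so LF is at right angles to FK, so FK runs along (−sin -15°, cos -15°); with |FK| = 30.3, K = (-34.9, 36.2). Then |SK| = |K − S| = 50.3.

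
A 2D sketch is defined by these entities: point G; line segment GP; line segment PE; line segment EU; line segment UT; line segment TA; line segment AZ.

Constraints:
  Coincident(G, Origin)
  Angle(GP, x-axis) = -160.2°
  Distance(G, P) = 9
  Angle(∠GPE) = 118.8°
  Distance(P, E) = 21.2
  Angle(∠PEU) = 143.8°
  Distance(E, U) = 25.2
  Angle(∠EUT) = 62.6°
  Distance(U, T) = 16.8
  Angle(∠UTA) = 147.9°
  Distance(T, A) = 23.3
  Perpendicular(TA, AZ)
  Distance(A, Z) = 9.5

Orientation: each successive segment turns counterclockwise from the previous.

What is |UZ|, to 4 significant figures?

37.54

∠UTA = 147.9° gives TA at 86.70° from the x-axis; with |TA| = 23.3, A = (10.81, -9.445). TA is perpendicular to AZ, so AZ runs at 176.7°; with |AZ| = 9.5, Z = (1.323, -8.899). Then |UZ| = |Z − U| = 37.54.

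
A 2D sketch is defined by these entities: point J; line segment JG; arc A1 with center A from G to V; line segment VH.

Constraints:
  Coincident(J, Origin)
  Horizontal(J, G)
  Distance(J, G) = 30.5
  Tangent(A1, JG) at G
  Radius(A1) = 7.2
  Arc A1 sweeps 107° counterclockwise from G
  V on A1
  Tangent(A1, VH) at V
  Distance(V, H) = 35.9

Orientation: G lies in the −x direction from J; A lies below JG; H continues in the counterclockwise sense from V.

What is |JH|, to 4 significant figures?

51.26

J is at the origin; JG is horizontal with |JG| = 30.5 and G on the −x side, so G = (-30.50, 0.000). A1 meets JG tangentially, so AG is at right angles to JG, so A = G + (0, -7.2) = (-30.50, -7.200). On A1, G sits at bearing 90° from A; a 107° counterclockwise sweep puts V at bearing 197°, so V = A + 7.2·(cos 197°, sin 197°) = (-37.39, -9.305). The tangent condition forces AV to be normal to VH, so VH runs along (−sin 197°, cos 197°); with |VH| = 35.9, H = (-26.89, -43.64). Then |JH| = |H − J| = 51.26.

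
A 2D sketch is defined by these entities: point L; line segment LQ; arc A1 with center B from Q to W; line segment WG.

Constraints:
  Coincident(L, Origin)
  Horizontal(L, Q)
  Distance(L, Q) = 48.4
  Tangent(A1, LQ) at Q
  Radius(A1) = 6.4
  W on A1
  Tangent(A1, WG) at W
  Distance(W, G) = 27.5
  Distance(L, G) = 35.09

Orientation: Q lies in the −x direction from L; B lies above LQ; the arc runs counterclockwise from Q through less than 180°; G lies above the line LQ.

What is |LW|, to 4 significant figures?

43.52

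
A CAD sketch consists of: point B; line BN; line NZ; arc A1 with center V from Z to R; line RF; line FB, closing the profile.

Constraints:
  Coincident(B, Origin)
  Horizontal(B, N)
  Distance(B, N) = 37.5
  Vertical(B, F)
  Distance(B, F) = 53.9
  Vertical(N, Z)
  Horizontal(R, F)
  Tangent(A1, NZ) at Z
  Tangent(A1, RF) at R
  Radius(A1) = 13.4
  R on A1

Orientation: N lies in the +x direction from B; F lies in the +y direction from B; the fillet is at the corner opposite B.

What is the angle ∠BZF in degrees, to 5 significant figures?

66.866°

B is at the origin; BN is horizontal with |BN| = 37.5 and N on the +x side, so N = (37.500, 0.0000). BF is vertical with |BF| = 53.9 and F on the +y side, so F = (0.0000, 53.900). The virtual corner opposite B is at (37.500, 53.900). A1 meets NZ tangentially, so VZ is at right angles to NZ and A1 meets RF tangentially, so VR is at right angles to RF, with radius 13.4, so the center V sits 13.4 in from both sides at V = (24.100, 40.500). That places the tangent points at Z = (37.500, 40.500) on NZ and R = (24.100, 53.900) on RF. Then cos ∠BZF = ZB·ZF / (|ZB||ZF|), giving 66.866°.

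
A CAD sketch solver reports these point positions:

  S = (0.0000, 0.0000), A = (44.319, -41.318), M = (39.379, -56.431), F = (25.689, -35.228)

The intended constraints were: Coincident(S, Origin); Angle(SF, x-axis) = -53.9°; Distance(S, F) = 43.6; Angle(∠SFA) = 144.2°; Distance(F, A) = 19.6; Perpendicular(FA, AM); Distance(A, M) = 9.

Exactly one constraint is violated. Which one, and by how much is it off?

Distance(A, M) = 9 — off by 6.90.

S = (0.00, 0.00) ✓; SF at -53.90° ✓; |SF| = 43.60 ✓; ∠SFA = 144.2° ✓; |FA| = 19.60 ✓; ∠(FA, AM) = 90.00° ✓; |AM| = 15.90 ✗.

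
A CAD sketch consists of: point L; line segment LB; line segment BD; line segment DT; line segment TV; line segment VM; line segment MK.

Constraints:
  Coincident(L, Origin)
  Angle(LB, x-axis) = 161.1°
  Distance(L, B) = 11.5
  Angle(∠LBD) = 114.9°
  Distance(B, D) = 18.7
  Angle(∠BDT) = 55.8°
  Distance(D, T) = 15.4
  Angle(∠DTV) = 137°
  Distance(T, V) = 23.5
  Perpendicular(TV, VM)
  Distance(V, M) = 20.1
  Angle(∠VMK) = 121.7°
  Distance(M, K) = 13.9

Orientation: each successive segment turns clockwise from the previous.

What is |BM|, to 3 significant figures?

17.4

L is at the origin; LB runs at 161.1° with length 11.5, so B = (-10.9, 3.73). ∠LBD = 114.9° gives BD at 96.0° from the x-axis; with |BD| = 18.7, D = (-12.8, 22.3). ∠BDT = 55.8° gives DT at -28.2° from the x-axis; with |DT| = 15.4, T = (0.737, 15.0). ∠DTV = 137.0° gives TV at -71.2° from the x-axis; with |TV| = 23.5, V = (8.31, -7.20). TV is perpendicular to VM, so VM runs at -161°; with |VM| = 20.1, M = (-10.7, -13.7). Then |BM| = |M − B| = 17.4.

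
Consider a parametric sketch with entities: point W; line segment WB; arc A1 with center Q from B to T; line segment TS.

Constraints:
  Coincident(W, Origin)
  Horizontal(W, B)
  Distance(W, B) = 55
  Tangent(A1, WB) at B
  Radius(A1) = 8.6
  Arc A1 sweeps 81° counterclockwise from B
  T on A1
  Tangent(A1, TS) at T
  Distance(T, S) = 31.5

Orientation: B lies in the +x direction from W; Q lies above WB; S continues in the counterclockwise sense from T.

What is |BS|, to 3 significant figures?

40.6

W is at the origin; WB is horizontal with |WB| = 55.0 and B on the +x side, so B = (55.0, 0.00). The tangent condition forces QB to be normal to WB, so Q = B + (0, 8.6) = (55.0, 8.60). On A1, B sits at bearing -90° from Q; an 81° counterclockwise sweep puts T at bearing -9°, so T = Q + 8.6·(cos -9°, sin -9°) = (63.5, 7.25). A1 meets TS tangentially, so QT is at right angles to TS, so TS runs along (−sin -9°, cos -9°); with |TS| = 31.5, S = (68.4, 38.4). Then |BS| = |S − B| = 40.6.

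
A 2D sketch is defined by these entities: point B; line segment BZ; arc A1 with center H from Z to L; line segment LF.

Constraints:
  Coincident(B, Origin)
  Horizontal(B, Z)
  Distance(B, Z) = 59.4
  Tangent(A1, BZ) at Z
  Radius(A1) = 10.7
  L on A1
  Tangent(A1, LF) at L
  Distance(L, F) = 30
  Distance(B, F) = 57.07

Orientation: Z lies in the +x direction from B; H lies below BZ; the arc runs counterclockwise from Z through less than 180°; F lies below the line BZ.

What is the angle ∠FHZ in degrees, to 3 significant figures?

148°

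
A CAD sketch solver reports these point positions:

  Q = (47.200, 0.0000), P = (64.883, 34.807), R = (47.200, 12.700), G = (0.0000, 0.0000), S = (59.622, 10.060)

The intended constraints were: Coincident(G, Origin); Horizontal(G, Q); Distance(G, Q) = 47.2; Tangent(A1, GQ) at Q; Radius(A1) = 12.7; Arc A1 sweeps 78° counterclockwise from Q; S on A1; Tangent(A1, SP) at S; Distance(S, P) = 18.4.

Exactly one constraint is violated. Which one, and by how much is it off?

Distance(S, P) = 18.4 — off by 6.90.

G = (0.00, 0.00) ✓; G.y = 0.00, Q.y = 0.00 ✓; |GQ| = 47.20 ✓; ∠(RQ, QG) = 90.00° ✓; |RQ| = 12.70 ✓; bearing(R→S) − bearing(R→Q) = 78.00° ✓; |RS| = 12.70 ✓; ∠(RS, SP) = 90.00° ✓; |SP| = 25.30 ✗.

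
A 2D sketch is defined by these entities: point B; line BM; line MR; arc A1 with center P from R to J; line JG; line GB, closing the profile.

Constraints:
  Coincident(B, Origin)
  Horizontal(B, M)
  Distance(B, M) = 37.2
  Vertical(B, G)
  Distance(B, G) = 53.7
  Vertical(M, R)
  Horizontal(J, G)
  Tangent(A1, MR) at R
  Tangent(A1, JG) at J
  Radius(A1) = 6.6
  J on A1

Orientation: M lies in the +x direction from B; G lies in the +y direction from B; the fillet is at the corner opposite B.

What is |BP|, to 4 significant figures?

56.17

B is at the origin; BM is horizontal with |BM| = 37.2 and M on the +x side, so M = (37.20, 0.000). B and G share the same x with |BG| = 53.7 and G on the +y side, so G = (0.000, 53.70). The virtual corner opposite B is at (37.20, 53.70). The tangent condition forces PR to be normal to MR and tangency of A1 to JG means the radius PJ is perpendicular to JG, with radius 6.6, so the center P sits 6.6 in from both sides at P = (30.60, 47.10). Then |BP| = |P − B| = 56.17.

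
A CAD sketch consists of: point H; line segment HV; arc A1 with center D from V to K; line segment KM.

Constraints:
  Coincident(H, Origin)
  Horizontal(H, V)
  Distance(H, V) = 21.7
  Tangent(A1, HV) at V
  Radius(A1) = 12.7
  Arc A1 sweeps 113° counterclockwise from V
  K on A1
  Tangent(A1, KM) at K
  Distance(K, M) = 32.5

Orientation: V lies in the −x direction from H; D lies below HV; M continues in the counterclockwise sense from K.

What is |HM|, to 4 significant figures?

51.88

H is at the origin; HV is horizontal with |HV| = 21.7 and V on the −x side, so V = (-21.70, 0.000). Tangency of A1 to HV means the radius DV is perpendicular to HV, so D = V + (0, -12.7) = (-21.70, -12.70). On A1, V sits at bearing 90° from D; a 113° counterclockwise sweep puts K at bearing 203°, so K = D + 12.7·(cos 203°, sin 203°) = (-33.39, -17.66). A1 meets KM tangentially, so DK is at right angles to KM, so KM runs along (−sin 203°, cos 203°); with |KM| = 32.5, M = (-20.69, -47.58). Then |HM| = |M − H| = 51.88.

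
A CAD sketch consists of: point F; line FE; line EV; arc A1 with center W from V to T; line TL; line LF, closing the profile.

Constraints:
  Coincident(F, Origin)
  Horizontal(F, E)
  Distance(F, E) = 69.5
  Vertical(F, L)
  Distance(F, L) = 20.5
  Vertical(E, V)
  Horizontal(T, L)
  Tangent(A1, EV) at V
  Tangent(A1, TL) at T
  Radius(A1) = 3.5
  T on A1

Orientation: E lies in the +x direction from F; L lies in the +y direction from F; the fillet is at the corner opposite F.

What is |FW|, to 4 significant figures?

68.15

F is at the origin; F and E share the same y with |FE| = 69.5 and E on the +x side, so E = (69.50, 0.000). F and L share the same x with |FL| = 20.5 and L on the +y side, so L = (0.000, 20.50). The virtual corner opposite F is at (69.50, 20.50). Since A1 is tangent to EV there, WV ⟂ EV and since A1 is tangent to TL there, WT ⟂ TL, with radius 3.5, so the center W sits 3.5 in from both sides at W = (66.00, 17.00). Then |FW| = |W − F| = 68.15.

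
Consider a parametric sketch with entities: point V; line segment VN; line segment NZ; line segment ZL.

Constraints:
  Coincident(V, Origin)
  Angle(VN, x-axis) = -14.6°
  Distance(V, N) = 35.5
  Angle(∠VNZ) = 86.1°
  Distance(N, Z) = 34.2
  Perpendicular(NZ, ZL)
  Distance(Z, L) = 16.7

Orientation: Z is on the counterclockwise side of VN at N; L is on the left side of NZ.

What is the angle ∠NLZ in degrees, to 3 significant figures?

64.0°

V is at the origin; VN runs at -14.6° with length 35.5, so N = 35.5·(cos -14.6°, sin -14.6°) = (34.4, -8.95). ∠VNZ = 86.1°, so NZ runs at -14.6° + (180° − 86.1°) = 79.3° from the x-axis; with |NZ| = 34.2, Z = N + 34.2·(cos 79.3°, sin 79.3°) = (40.7, 24.7). NZ ⟂ ZL; with |ZL| = 16.7 on the left of NZ, L = Z + 16.7·(-0.983, 0.186) = (24.3, 27.8). Then cos ∠NLZ = LN·LZ / (|LN||LZ|), giving 64.0°.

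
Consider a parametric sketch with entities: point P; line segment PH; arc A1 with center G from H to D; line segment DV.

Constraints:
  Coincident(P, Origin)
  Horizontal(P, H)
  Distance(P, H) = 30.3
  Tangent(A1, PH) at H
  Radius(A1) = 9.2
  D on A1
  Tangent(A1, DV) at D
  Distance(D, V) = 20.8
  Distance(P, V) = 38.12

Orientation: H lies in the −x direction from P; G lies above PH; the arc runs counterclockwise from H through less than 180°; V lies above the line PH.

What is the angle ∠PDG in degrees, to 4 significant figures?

150.6°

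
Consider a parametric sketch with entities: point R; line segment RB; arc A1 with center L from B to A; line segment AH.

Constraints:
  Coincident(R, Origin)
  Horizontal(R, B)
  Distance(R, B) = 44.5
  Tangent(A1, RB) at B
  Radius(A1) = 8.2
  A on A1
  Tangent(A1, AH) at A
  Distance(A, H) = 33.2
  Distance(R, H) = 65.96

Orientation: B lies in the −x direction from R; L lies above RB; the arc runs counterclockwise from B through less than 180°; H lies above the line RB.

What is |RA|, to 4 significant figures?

38.85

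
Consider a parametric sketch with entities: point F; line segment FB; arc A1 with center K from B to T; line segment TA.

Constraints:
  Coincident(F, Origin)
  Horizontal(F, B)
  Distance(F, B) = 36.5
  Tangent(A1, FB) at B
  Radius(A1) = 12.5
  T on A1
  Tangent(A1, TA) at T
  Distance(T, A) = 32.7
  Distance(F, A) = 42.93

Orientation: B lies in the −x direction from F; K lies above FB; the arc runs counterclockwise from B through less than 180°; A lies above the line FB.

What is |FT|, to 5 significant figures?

26.094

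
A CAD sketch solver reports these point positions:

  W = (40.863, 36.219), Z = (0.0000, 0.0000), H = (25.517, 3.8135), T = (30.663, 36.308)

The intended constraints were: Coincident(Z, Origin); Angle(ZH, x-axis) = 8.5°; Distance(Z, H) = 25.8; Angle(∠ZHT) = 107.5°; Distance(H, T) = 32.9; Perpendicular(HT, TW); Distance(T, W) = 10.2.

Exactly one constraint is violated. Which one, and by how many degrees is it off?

Perpendicular(HT, TW) — off by 8.50°.

Z = (0.00, 0.00) ✓; ZH at 8.500° ✓; |ZH| = 25.80 ✓; ∠ZHT = 107.5° ✓; |HT| = 32.90 ✓; ∠(HT, TW) = 81.50° ✗; |TW| = 10.20 ✓.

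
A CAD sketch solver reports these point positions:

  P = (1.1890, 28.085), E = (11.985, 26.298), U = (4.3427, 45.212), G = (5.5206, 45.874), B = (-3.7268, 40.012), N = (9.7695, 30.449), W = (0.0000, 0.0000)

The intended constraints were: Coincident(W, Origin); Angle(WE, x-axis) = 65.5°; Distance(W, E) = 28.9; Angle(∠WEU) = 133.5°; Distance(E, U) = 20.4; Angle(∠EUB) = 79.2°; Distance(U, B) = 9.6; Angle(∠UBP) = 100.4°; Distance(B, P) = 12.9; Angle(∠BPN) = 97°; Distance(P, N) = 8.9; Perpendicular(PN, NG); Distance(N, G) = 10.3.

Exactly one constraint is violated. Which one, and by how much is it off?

Distance(N, G) = 10.3 — off by 5.70.

W = (0.00, 0.00) ✓; WE at 65.50° ✓; |WE| = 28.90 ✓; ∠WEU = 133.5° ✓; |EU| = 20.40 ✓; ∠EUB = 79.20° ✓; |UB| = 9.600 ✓; ∠UBP = 100.4° ✓; |BP| = 12.90 ✓; ∠BPN = 97.00° ✓; |PN| = 8.900 ✓; ∠(PN, NG) = 90.00° ✓; |NG| = 16.00 ✗.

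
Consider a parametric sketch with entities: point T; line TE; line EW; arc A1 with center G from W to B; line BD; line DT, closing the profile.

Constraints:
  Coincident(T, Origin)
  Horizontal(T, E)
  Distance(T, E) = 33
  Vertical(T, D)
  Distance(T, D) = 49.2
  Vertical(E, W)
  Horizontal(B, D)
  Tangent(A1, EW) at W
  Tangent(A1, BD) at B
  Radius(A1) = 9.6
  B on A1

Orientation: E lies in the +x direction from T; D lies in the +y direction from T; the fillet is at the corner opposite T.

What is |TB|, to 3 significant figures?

54.5

The virtual corner opposite T is at (33.0, 49.2). Since A1 is tangent to EW there, GW ⟂ EW and A1 meets BD tangentially, so GB is at right angles to BD, with radius 9.6, so the center G sits 9.6 in from both sides at G = (23.4, 39.6). That places the tangent points at W = (33.0, 39.6) on EW and B = (23.4, 49.2) on BD. Then |TB| = |B − T| = 54.5.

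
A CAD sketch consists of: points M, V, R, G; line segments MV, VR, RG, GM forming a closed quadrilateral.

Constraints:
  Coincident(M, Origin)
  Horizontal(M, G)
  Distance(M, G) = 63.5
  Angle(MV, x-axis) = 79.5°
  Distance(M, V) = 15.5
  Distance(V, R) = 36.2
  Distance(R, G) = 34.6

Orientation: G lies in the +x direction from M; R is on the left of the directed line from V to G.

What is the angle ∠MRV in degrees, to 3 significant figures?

18.5°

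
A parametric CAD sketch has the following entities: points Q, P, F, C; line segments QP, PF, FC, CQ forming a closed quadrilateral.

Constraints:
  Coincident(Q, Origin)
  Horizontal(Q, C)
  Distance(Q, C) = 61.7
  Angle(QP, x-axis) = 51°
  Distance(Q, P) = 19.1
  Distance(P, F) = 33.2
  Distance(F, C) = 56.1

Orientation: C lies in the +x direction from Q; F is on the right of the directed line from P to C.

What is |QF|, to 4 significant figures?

20.13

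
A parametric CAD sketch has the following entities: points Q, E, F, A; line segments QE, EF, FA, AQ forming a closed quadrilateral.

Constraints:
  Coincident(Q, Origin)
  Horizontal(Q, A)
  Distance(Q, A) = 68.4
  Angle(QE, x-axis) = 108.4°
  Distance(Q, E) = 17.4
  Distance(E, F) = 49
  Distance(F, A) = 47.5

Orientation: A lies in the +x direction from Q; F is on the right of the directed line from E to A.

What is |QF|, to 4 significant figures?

33.41

Checks: |EF| = 49.00 ✓; |FA| = 47.50 ✓.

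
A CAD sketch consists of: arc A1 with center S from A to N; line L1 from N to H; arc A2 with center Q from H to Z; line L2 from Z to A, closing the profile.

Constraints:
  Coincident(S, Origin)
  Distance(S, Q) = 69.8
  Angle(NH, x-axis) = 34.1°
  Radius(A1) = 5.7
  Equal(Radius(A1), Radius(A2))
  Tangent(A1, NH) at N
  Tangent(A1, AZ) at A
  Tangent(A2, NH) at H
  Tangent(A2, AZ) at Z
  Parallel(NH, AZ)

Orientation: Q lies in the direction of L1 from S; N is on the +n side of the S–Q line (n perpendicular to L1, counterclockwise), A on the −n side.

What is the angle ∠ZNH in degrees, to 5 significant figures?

9.2759°

Tangency of A1 to both parallel lines with radius 5.7 puts N and A at S ± 5.7·n: N = (-3.1956, 4.7199), A = (3.1956, -4.7199). Equal radii place H and Z the same way about Q: H = Q + 5.7·n = (54.603, 43.853), Z = Q − 5.7·n = (60.994, 34.413). Then cos ∠ZNH = NZ·NH / (|NZ||NH|), giving 9.2759°.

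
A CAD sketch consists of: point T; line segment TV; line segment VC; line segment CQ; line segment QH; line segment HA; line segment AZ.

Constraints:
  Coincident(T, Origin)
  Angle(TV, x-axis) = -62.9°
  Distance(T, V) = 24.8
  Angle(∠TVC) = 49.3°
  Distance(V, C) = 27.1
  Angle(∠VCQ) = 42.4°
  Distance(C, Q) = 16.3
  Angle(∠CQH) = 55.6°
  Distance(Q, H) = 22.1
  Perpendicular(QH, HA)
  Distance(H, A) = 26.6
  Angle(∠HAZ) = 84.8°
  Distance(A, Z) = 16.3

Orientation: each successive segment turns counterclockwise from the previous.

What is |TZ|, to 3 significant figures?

28.6

QH ⟂ HA, so HA runs at 59.8°; with |HA| = 26.6, A = (39.3, 7.90). ∠HAZ = 84.8° gives AZ at 155° from the x-axis; with |AZ| = 16.3, Z = (24.5, 14.8). Then |TZ| = |Z − T| = 28.6.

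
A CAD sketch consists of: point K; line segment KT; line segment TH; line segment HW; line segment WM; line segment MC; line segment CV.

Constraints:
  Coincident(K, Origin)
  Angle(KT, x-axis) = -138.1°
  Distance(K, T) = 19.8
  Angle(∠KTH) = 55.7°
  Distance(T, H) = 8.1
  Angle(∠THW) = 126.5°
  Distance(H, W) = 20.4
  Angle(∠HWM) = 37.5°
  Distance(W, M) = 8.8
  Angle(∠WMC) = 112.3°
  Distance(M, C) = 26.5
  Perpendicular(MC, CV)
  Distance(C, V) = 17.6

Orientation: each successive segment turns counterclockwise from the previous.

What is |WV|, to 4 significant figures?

31.30

K is at the origin; KT runs at -138.1° with length 19.8, so T = (-14.74, -13.22). ∠KTH = 55.7° gives TH at -13.80° from the x-axis; with |TH| = 8.1, H = (-6.871, -15.16). ∠THW = 126.5° gives HW at 39.70° from the x-axis; with |HW| = 20.4, W = (8.825, -2.124). ∠HWM = 37.5° gives WM at -177.8° from the x-axis; with |WM| = 8.8, M = (0.03106, -2.462). ∠WMC = 112.3° gives MC at -110.1° from the x-axis; with |MC| = 26.5, C = (-9.076, -27.35). The perpendicularity gives CV at right angles to MC, so CV runs at -20.10°; with |CV| = 17.6, V = (7.452, -33.40). Then |WV| = |V − W| = 31.30.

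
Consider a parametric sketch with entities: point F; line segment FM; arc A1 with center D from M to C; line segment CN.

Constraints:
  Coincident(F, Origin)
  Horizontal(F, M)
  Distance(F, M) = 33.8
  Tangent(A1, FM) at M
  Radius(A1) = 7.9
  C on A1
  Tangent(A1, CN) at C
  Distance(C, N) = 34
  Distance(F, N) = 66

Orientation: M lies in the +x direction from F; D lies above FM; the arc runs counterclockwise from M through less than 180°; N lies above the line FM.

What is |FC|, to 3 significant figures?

41.1

Checks: F = (0.00, 0.00) ✓; |DC| = 7.900 ✓; ∠(DC, CN) = 90.00° ✓; |CN| = 34.00 ✓; |FN| = 66.00 ✓.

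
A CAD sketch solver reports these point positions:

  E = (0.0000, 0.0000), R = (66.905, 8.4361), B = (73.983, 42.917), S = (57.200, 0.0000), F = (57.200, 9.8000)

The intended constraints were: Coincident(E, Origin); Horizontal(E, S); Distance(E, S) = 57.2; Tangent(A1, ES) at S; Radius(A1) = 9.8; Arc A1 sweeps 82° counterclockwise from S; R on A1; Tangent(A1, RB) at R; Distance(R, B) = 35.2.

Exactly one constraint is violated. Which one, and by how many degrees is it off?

Tangent(A1, RB) at R — off by 3.60°.

E = (0.00, 0.00) ✓; E.y = 0.00, S.y = 0.00 ✓; |ES| = 57.20 ✓; ∠(FS, SE) = 90.00° ✓; |FS| = 9.800 ✓; bearing(F→R) − bearing(F→S) = 82.00° ✓; |FR| = 9.800 ✓; ∠(FR, RB) = 93.60° ✗; |RB| = 35.20 ✓.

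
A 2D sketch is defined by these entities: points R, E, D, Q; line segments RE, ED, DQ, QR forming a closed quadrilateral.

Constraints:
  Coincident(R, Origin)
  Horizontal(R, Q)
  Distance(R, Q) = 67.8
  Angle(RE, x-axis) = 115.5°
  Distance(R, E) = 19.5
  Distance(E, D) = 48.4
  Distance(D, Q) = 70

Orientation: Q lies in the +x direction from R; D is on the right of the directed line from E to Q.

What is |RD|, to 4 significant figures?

29.44

Checks: |RQ| = 67.80 ✓; |RE| = 19.50 ✓; |ED| = 48.40 ✓; |DQ| = 70.00 ✓.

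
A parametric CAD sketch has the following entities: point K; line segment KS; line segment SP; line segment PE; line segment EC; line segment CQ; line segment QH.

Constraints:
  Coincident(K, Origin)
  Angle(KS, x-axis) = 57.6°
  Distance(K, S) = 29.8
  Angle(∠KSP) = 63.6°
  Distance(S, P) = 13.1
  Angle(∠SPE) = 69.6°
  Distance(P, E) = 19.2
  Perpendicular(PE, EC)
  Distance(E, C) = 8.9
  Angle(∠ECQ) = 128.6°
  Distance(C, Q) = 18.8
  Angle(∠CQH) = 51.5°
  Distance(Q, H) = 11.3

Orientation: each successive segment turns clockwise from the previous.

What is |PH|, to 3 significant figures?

10.4

K is at the origin; KS runs at 57.6° with length 29.8, so S = (16.0, 25.2). ∠KSP = 63.6° gives SP at -58.8° from the x-axis; with |SP| = 13.1, P = (22.8, 14.0). ∠SPE = 69.6° gives PE at -169° from the x-axis; with |PE| = 19.2, E = (3.89, 10.4). The perpendicularity gives EC at right angles to PE, so EC runs at 101°; with |EC| = 8.9, C = (2.23, 19.1). ∠ECQ = 128.6° gives CQ at 49.4° from the x-axis; with |CQ| = 18.8, Q = (14.5, 33.4). ∠CQH = 51.5° gives QH at -79.1° from the x-axis; with |QH| = 11.3, H = (16.6, 22.3). Then |PH| = |H − P| = 10.4.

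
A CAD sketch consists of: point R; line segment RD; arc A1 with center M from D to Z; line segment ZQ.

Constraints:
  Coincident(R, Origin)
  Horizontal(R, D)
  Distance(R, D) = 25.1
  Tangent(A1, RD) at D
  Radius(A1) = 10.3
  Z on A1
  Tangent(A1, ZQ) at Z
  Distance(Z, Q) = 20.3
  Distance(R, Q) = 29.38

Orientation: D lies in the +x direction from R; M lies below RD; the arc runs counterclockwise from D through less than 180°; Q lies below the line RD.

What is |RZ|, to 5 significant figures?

17.010

R is at the origin; R and D share the same y with |RD| = 25.1 and D on the +x side, so D = (25.100, 0.0000). The tangent condition forces MD to be normal to RD, so M = D + (0, -10.3) = (25.100, -10.300). Since MZ ⟂ ZQ (tangency), |MQ| = √(10.3² + 20.3²) = 22.764 regardless of where Z sits on A1. So Q lies on both circle(R, 29.38) and circle(M, 22.764); the below-RD intersection is Q = (10.235, -27.540). Z is the foot of the tangent from Q: Z = (15.100, -7.8313).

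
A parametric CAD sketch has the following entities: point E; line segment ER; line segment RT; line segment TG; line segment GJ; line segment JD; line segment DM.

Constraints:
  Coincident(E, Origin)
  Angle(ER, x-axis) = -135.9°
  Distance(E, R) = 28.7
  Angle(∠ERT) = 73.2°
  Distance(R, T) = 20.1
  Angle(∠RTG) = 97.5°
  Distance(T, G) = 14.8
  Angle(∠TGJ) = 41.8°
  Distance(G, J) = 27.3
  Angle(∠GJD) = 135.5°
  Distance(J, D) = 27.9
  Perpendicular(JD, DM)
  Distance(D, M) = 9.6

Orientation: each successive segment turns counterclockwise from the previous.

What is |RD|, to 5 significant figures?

30.947

E is at the origin; ER runs at -135.9° with length 28.7, so R = (-20.610, -19.973). ∠ERT = 73.2° gives RT at -29.100° from the x-axis; with |RT| = 20.1, T = (-3.0474, -29.748). ∠RTG = 97.5° gives TG at 53.400° from the x-axis; with |TG| = 14.8, G = (5.7767, -17.866). ∠TGJ = 41.8° gives GJ at -168.40° from the x-axis; with |GJ| = 27.3, J = (-20.966, -23.356). ∠GJD = 135.5° gives JD at -123.90° from the x-axis; with |JD| = 27.9, D = (-36.527, -46.513). Then |RD| = |D − R| = 30.947.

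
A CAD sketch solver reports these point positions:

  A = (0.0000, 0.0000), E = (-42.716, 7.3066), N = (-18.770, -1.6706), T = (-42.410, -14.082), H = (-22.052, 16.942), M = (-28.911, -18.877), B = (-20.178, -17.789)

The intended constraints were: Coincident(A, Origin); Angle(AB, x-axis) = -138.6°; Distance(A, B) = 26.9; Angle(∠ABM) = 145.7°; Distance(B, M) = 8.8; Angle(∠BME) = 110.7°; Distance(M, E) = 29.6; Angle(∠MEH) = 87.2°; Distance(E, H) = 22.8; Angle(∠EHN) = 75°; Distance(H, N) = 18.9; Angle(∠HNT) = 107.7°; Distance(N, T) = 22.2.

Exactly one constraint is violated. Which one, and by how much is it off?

Distance(N, T) = 22.2 — off by 4.50.

A = (0.00, 0.00) ✓; AB at -138.6° ✓; |AB| = 26.90 ✓; ∠ABM = 145.7° ✓; |BM| = 8.801 ✓; ∠BME = 110.7° ✓; |ME| = 29.60 ✓; ∠MEH = 87.20° ✓; |EH| = 22.80 ✓; ∠EHN = 75.00° ✓; |HN| = 18.90 ✓; ∠HNT = 107.7° ✓; |NT| = 26.70 ✗.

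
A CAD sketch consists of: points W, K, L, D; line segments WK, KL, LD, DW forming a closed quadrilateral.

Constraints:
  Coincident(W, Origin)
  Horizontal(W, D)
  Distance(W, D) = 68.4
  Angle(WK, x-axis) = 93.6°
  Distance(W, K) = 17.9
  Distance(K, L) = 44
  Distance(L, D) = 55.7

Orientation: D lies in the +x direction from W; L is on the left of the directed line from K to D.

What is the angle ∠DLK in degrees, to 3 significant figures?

91.3°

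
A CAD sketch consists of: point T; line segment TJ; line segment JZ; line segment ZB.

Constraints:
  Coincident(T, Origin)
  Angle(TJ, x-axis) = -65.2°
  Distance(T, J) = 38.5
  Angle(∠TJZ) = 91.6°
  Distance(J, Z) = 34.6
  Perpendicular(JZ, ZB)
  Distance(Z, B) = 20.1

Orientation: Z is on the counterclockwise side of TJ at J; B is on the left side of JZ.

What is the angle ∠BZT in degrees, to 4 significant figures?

42.83°

T is at the origin; TJ runs at -65.2° with length 38.5, so J = 38.5·(cos -65.2°, sin -65.2°) = (16.15, -34.95). ∠TJZ = 91.6°, so JZ runs at -65.2° + (180° − 91.6°) = 23.20° from the x-axis; with |JZ| = 34.6, Z = J + 34.6·(cos 23.20°, sin 23.20°) = (47.95, -21.32). JZ ⟂ ZB; with |ZB| = 20.1 on the left of JZ, B = Z + 20.1·(-0.3939, 0.9191) = (40.03, -2.844). Then cos ∠BZT = ZB·ZT / (|ZB||ZT|), giving 42.83°.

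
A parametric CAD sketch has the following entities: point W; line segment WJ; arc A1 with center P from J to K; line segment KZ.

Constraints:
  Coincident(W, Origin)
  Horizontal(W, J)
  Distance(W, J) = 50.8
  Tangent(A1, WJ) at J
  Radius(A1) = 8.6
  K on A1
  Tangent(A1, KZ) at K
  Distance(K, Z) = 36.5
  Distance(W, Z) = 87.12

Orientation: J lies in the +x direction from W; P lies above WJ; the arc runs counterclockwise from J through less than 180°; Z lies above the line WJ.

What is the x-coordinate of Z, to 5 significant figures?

82.018

Checks: |PK| = 8.600 ✓; ∠(PK, KZ) = 90.00° ✓; |KZ| = 36.50 ✓; |WZ| = 87.12 ✓.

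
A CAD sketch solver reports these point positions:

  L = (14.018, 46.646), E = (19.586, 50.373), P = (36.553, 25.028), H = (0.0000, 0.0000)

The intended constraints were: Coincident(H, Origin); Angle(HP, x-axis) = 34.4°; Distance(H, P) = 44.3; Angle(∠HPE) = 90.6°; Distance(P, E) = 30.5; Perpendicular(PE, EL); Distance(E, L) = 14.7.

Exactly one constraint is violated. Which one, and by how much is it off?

Distance(E, L) = 14.7 — off by 8.00.

H = (0.00, 0.00) ✓; HP at 34.40° ✓; |HP| = 44.30 ✓; ∠HPE = 90.60° ✓; |PE| = 30.50 ✓; ∠(PE, EL) = 90.00° ✓; |EL| = 6.700 ✗.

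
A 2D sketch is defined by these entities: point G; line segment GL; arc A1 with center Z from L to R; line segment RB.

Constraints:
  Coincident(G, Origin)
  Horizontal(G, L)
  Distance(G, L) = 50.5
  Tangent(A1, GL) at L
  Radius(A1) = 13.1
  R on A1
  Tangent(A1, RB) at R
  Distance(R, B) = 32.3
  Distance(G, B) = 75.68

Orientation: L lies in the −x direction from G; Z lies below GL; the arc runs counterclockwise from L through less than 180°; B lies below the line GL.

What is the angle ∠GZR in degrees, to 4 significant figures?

172.6°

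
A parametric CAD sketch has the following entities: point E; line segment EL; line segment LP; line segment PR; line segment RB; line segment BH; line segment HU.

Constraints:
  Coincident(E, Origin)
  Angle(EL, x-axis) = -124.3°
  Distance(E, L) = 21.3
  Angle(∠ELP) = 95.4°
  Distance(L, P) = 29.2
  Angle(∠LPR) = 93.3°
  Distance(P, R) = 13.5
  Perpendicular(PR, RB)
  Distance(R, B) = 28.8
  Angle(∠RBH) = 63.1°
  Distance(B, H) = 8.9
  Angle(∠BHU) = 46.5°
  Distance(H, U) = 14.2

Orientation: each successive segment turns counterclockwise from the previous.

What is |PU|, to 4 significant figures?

27.55

∠RBH = 63.1° gives BH at -106.1° from the x-axis; with |BH| = 8.9, H = (-3.861, -15.28). ∠BHU = 46.5° gives HU at 27.40° from the x-axis; with |HU| = 14.2, U = (8.746, -8.749). Then |PU| = |U − P| = 27.55.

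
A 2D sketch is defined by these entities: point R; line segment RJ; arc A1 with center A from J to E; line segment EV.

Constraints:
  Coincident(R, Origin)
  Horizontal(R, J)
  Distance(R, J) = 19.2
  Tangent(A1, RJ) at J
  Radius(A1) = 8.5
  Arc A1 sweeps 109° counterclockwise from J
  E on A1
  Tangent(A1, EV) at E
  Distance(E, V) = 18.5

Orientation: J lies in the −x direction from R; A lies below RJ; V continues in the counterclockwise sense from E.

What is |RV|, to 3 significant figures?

35.7

On A1, J sits at bearing 90° from A; a 109° counterclockwise sweep puts E at bearing 199°, so E = A + 8.5·(cos 199°, sin 199°) = (-27.2, -11.3). A1 meets EV tangentially, so AE is at right angles to EV, so EV runs along (−sin 199°, cos 199°); with |EV| = 18.5, V = (-21.2, -28.8). Then |RV| = |V − R| = 35.7.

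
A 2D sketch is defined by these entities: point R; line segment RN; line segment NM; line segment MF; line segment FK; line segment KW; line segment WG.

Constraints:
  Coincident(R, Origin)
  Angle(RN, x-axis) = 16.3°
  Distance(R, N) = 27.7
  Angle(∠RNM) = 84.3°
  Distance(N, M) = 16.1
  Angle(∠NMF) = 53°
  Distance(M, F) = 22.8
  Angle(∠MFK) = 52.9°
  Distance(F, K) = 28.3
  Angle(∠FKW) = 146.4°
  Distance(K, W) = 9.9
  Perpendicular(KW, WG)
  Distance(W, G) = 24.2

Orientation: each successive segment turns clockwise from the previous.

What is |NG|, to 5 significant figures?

23.471

R is at the origin; RN runs at 16.3° with length 27.7, so N = (26.587, 7.7745). ∠RNM = 84.3° gives NM at -79.400° from the x-axis; with |NM| = 16.1, M = (29.548, -8.0508). ∠NMF = 53.0° gives MF at 153.60° from the x-axis; with |MF| = 22.8, F = (9.1260, 2.0869). ∠MFK = 52.9° gives FK at 26.500° from the x-axis; with |FK| = 28.3, K = (34.453, 14.714). ∠FKW = 146.4° gives KW at -7.1000° from the x-axis; with |KW| = 9.9, W = (44.277, 13.491). The perpendicularity gives WG at right angles to KW, so WG runs at -97.100°; with |WG| = 24.2, G = (41.286, -10.524). Then |NG| = |G − N| = 23.471.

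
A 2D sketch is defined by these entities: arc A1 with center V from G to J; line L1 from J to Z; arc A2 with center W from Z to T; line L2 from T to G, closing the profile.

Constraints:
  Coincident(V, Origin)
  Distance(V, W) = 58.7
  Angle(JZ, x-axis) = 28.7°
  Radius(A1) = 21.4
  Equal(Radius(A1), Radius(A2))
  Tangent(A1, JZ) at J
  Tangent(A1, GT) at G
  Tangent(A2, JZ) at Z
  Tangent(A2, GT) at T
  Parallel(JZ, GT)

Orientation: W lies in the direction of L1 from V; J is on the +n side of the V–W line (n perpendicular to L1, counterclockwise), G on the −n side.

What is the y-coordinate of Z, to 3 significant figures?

47.0

The slot axis is L1's direction at 28.7°, so u = (cos 28.7°, sin 28.7°) = (0.877, 0.480) and n = (−sin 28.7°, cos 28.7°) = (-0.480, 0.877). V is at the origin and W lies 58.7 along u from V, so W = 58.7·u = (51.5, 28.2). Tangency of A1 to both parallel lines with radius 21.4 puts J and G at V ± 21.4·n: J = (-10.3, 18.8), G = (10.3, -18.8). Equal radii place Z and T the same way about W: Z = W + 21.4·n = (41.2, 47.0), T = W − 21.4·n = (61.8, 9.42). So Z.y = 47.0.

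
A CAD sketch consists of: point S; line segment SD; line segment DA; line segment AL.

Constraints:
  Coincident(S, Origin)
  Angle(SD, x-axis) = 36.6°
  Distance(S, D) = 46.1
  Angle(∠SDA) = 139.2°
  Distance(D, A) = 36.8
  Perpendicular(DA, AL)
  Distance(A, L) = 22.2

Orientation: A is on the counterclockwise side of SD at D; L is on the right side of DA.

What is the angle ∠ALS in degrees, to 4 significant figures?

53.88°

S is at the origin; SD runs at 36.6° with length 46.1, so D = 46.1·(cos 36.6°, sin 36.6°) = (37.01, 27.49). ∠SDA = 139.2°, so DA runs at 36.6° + (180° − 139.2°) = 77.40° from the x-axis; with |DA| = 36.8, A = D + 36.8·(cos 77.40°, sin 77.40°) = (45.04, 63.40). The perpendicularity gives AL at right angles to DA; with |AL| = 22.2 on the right of DA, L = A + 22.2·(0.9759, -0.2181) = (66.70, 58.56). Then cos ∠ALS = LA·LS / (|LA||LS|), giving 53.88°.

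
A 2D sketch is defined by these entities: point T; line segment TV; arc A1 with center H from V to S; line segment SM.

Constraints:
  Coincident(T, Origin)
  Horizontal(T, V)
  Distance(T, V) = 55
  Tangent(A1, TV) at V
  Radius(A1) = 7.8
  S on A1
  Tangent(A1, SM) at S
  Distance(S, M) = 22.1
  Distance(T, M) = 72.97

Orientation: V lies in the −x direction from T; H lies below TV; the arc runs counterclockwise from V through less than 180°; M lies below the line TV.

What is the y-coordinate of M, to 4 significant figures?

-27.59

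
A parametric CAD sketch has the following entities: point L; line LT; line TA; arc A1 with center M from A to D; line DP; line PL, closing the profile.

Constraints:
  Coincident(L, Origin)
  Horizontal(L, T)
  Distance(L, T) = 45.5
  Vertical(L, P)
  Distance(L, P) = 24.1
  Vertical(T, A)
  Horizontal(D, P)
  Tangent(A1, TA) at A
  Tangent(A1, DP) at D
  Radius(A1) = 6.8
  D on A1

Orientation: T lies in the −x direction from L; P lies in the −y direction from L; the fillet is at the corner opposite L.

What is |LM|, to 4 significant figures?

42.39

L is at the origin; L and T share the same y with |LT| = 45.5 and T on the −x side, so T = (-45.50, 0.000). LP is vertical with |LP| = 24.1 and P on the −y side, so P = (0.000, -24.10). The virtual corner opposite L is at (-45.50, -24.10). The tangent condition forces MA to be normal to TA and since A1 is tangent to DP there, MD ⟂ DP, with radius 6.8, so the center M sits 6.8 in from both sides at M = (-38.70, -17.30). Then |LM| = |M − L| = 42.39.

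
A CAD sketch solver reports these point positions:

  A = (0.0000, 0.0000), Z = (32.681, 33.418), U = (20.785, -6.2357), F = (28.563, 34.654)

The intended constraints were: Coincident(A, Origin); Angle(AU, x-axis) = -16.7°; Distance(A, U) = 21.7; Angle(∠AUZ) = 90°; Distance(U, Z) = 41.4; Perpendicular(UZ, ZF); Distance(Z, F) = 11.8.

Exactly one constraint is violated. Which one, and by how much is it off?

Distance(Z, F) = 11.8 — off by 7.50.

A = (0.00, 0.00) ✓; AU at -16.70° ✓; |AU| = 21.70 ✓; ∠AUZ = 90.00° ✓; |UZ| = 41.40 ✓; ∠(UZ, ZF) = 89.99° ✓; |ZF| = 4.299 ✗.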